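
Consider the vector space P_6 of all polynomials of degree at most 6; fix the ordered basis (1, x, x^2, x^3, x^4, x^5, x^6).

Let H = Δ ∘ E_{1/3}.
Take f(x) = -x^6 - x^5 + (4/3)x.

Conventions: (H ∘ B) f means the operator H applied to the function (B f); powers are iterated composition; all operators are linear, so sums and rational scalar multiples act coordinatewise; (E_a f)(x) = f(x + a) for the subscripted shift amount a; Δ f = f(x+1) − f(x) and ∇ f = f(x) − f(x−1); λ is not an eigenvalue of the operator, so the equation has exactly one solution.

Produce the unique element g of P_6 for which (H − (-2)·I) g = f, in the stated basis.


write g with unknown coordinates in the stated basis and equate coefficients in (H − (-2)·I) g = f
solving from the highest basis element down gives g = -(1/2)x^6 + x^5 + (15/4)x^4 - (25/6)x^3 - (445/36)x^2 + (79/18)x + 1031/162
check: H g = -3x^5 - (15/2)x^4 + (25/3)x^3 + (445/18)x^2 - (67/9)x - 1031/81
so H g − (-2)·g = -x^6 - x^5 + (4/3)x = f ✓

the image equals g(x) = -(1/2)x^6 + x^5 + (15/4)x^4 - (25/6)x^3 - (445/36)x^2 + (79/18)x + 1031/162


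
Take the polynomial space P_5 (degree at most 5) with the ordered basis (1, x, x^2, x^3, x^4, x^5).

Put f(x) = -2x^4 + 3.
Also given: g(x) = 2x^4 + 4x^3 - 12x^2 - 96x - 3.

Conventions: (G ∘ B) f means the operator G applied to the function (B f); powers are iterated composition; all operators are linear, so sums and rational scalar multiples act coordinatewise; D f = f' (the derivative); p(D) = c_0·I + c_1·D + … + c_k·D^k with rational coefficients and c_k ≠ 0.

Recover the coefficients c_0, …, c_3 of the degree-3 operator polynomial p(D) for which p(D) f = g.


p(D) = -I − (1/2)·D + (1/2)·D^2 + 2·D^3, i.e. c_0 = -1, c_1 = -1/2, c_2 = 1/2, c_3 = 2

D^0 f = -2x^4 + 3
D^1 f = -8x^3
D^2 f = -24x^2
D^3 f = -48x
matching coefficients of g against c_0 f + c_1 Df + … from the top degree down determines the c_i
solution: c_0 = -1, c_1 = -1/2, c_2 = 1/2, c_3 = 2


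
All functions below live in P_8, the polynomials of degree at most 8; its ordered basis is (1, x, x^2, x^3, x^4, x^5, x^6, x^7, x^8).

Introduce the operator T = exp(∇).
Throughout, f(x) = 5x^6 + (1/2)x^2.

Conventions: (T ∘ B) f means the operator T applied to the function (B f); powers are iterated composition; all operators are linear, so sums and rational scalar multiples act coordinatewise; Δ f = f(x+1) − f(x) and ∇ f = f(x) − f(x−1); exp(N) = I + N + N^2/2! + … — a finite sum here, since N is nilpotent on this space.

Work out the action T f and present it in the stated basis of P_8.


g(x) = 5x^6 + 30x^5 - 100x^3 + (151/2)x^2 + 61x - 45

order-1 term: 30x^5 - 75x^4 + 100x^3 - 75x^2 + 31x - 11/2
order-2 term: 75x^4 - 300x^3 + 525x^2 - 450x + 311/2
order-3 term: 100x^3 - 450x^2 + 750x - 450
order-4 term: 75x^2 - 300x + 325
order-5 term: 30x - 75
order-6 term: 5
the series for exp(∇) f terminates at order 6
exp(∇) f = 5x^6 + 30x^5 - 100x^3 + (151/2)x^2 + 61x - 45


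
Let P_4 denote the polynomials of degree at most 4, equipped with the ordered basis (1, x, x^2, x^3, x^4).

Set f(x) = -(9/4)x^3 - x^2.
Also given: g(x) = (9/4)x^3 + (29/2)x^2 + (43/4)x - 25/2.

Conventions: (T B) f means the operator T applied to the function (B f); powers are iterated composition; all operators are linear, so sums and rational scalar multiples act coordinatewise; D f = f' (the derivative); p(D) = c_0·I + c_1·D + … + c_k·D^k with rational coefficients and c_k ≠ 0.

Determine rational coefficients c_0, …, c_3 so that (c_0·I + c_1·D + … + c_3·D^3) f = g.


D^0 f = -(9/4)x^3 - x^2
D^1 f = -(27/4)x^2 - 2x
D^2 f = -(27/2)x - 2
D^3 f = -27/2
matching coefficients of g against c_0 f + c_1 Df + … from the top degree down determines the c_i
solution: c_0 = -1, c_1 = -2, c_2 = -1/2, c_3 = 1

c_0 = -1, c_1 = -2, c_2 = -1/2, c_3 = 1


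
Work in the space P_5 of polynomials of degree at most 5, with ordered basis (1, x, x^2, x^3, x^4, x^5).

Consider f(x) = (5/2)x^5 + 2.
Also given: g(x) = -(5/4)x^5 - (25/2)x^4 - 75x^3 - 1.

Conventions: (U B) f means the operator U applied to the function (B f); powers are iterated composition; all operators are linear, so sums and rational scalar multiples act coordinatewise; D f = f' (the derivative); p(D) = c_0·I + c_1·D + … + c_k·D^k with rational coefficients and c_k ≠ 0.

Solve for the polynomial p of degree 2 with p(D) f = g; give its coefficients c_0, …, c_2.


p(D) = -(1/2)·I − D − (3/2)·D^2, i.e. c_0 = -1/2, c_1 = -1, c_2 = -3/2

D^0 f = (5/2)x^5 + 2
D^1 f = (25/2)x^4
D^2 f = 50x^3
matching coefficients of g against c_0 f + c_1 Df + … from the top degree down determines the c_i
solution: c_0 = -1/2, c_1 = -1, c_2 = -3/2


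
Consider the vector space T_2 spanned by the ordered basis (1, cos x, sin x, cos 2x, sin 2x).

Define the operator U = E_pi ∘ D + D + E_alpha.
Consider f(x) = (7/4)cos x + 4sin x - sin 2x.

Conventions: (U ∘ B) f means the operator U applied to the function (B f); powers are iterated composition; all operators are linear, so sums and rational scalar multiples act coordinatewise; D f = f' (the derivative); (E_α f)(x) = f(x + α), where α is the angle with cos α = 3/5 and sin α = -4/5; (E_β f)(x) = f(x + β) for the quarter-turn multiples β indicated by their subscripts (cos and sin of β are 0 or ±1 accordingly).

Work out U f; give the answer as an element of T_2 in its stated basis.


the image equals g(x) = -(43/20)cos x + (19/5)sin x - (76/25)cos 2x + (7/25)sin 2x

D f = 4cos x - (7/4)sin x - 2cos 2x
E_pi D f = -4cos x + (7/4)sin x - 2cos 2x
D f = 4cos x - (7/4)sin x - 2cos 2x
E_alpha f = -(43/20)cos x + (19/5)sin x + (24/25)cos 2x + (7/25)sin 2x
(E_pi ∘ D + D + E_alpha) f = -(43/20)cos x + (19/5)sin x - (76/25)cos 2x + (7/25)sin 2x


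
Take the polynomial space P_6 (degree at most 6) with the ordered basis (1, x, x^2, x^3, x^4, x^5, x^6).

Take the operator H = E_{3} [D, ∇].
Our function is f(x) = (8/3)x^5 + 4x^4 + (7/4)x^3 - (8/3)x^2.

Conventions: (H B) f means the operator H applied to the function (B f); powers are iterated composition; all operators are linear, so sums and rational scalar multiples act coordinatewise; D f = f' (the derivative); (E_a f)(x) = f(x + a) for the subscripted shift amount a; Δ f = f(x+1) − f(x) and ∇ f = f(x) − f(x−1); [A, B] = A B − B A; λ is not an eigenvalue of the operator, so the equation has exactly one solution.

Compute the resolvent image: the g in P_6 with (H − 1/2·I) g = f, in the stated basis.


the image equals g(x) = -(16/3)x^5 - 8x^4 - (7/2)x^3 + (16/3)x^2

write g with unknown coordinates in the stated basis and equate coefficients in (H − 1/2·I) g = f
solving from the highest basis element down gives g = -(16/3)x^5 - 8x^4 - (7/2)x^3 + (16/3)x^2
check: H g = 0
so H g − 1/2·g = (8/3)x^5 + 4x^4 + (7/4)x^3 - (8/3)x^2 = f ✓


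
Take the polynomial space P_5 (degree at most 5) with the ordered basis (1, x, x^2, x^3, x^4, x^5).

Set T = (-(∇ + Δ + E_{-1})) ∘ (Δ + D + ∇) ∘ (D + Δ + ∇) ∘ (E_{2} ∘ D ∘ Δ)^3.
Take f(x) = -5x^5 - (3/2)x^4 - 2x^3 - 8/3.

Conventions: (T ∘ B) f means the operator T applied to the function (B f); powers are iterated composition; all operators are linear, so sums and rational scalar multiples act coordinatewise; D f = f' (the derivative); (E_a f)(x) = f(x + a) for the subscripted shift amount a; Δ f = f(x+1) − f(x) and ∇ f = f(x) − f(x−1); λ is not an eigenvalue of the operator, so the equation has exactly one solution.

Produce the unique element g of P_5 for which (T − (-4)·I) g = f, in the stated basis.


write g with unknown coordinates in the stated basis and equate coefficients in (T − (-4)·I) g = f
solving from the highest basis element down gives g = -(5/4)x^5 - (3/8)x^4 - (1/2)x^3 - 2/3
check: T g = 0
so T g − (-4)·g = -5x^5 - (3/2)x^4 - 2x^3 - 8/3 = f ✓

the image equals g(x) = -(5/4)x^5 - (3/8)x^4 - (1/2)x^3 - 2/3


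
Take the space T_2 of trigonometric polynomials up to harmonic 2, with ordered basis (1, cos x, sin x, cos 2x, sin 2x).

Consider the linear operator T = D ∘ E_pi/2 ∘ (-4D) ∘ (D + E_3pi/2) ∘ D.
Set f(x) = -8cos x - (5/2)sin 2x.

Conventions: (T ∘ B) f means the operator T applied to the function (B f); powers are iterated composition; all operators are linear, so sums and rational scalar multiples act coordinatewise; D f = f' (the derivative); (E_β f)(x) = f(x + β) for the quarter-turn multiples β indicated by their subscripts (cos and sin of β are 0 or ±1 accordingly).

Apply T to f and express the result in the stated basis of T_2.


D f = 8sin x - 5cos 2x
D D f = 8cos x + 10sin 2x
E_3pi/2 D f = -8cos x + 5cos 2x
(D + E_3pi/2) D f = 5cos 2x + 10sin 2x
D (D + E_3pi/2) D f = 20cos 2x - 10sin 2x
(-4D) (D + E_3pi/2) D f = -80cos 2x + 40sin 2x
E_pi/2 ((-4D) ∘ (D + E_3pi/2) ∘ D) f = 80cos 2x - 40sin 2x
D E_pi/2 ((-4D) ∘ (D + E_3pi/2) ∘ D) f = -80cos 2x - 160sin 2x

g(x) = -80cos 2x - 160sin 2x


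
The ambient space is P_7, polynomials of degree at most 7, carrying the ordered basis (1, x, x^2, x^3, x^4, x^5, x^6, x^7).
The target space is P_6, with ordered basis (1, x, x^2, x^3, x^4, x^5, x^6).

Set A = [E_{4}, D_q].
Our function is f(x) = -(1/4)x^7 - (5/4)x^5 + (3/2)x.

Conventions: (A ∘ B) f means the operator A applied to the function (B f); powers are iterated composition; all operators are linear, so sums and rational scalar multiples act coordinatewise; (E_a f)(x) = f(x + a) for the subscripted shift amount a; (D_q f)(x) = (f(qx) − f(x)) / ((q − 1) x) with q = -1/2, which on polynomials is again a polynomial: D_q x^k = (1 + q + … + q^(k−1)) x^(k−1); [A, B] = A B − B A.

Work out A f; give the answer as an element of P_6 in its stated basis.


the result is g(x) = (9/16)x^5 + (279/16)x^4 + (1095/8)x^3 + (2205/2)x^2 + 1836x + 7860

D_q f = -(43/256)x^6 - (55/64)x^4 + 3/2
E_{4} D_q f = -(43/256)x^6 - (129/32)x^5 - (2635/64)x^4 - (915/4)x^3 - (1455/2)x^2 - 1252x - 1813/2
E_{4} f = -(1/4)x^7 - 7x^6 - (341/4)x^5 - 585x^4 - 2440x^3 - 6176x^2 - (17533/2)x - 5370
D_q E_{4} f = -(43/256)x^6 - (147/32)x^5 - (3751/64)x^4 - (2925/8)x^3 - 1830x^2 - 3088x - 17533/2
[E_{4}, D_q] f = (9/16)x^5 + (279/16)x^4 + (1095/8)x^3 + (2205/2)x^2 + 1836x + 7860


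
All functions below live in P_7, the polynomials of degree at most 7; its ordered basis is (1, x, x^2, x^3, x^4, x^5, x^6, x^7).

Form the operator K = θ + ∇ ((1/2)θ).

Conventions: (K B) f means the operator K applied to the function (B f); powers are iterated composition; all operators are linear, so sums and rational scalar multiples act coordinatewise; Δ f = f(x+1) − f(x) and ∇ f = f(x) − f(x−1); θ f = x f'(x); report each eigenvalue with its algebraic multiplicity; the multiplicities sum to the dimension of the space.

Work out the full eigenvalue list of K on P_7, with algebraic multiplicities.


λ = 0 (multiplicity 1), λ = 1 (multiplicity 1), λ = 2 (multiplicity 1), λ = 3 (multiplicity 1), λ = 4 (multiplicity 1), λ = 5 (multiplicity 1), λ = 6 (multiplicity 1), λ = 7 (multiplicity 1)

image of 1: 0
image of x: x + 1/2
image of x^2: 2x^2 + 2x - 1
image of x^3: 3x^3 + (9/2)x^2 - (9/2)x + 3/2
image of x^4: 4x^4 + 8x^3 - 12x^2 + 8x - 2
image of x^5: 5x^5 + (25/2)x^4 - 25x^3 + 25x^2 - (25/2)x + 5/2
image of x^6: 6x^6 + 18x^5 - 45x^4 + 60x^3 - 45x^2 + 18x - 3
image of x^7: 7x^7 + (49/2)x^6 - (147/2)x^5 + (245/2)x^4 - (245/2)x^3 + (147/2)x^2 - (49/2)x + 7/2
the matrix is upper triangular; its diagonal is (0, 1, 2, 3, 4, 5, 6, 7)
for a triangular matrix the eigenvalues are the diagonal entries, with algebraic multiplicity their repetition count


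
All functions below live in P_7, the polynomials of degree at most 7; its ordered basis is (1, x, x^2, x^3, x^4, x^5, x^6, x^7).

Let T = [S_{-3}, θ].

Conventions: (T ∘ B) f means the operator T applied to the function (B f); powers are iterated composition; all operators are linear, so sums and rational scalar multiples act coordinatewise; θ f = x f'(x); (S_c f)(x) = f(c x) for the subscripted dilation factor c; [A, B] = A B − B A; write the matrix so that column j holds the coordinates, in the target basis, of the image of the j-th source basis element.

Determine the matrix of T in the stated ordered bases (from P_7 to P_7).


the matrix is [[0, 0, 0, 0, 0, 0, 0, 0]; [0, 0, 0, 0, 0, 0, 0, 0]; [0, 0, 0, 0, 0, 0, 0, 0]; [0, 0, 0, 0, 0, 0, 0, 0]; [0, 0, 0, 0, 0, 0, 0, 0]; [0, 0, 0, 0, 0, 0, 0, 0]; [0, 0, 0, 0, 0, 0, 0, 0]; [0, 0, 0, 0, 0, 0, 0, 0]] (rows listed top to bottom)

image of 1: 0
image of x: 0
image of x^2: 0
image of x^3: 0
image of x^4: 0
image of x^5: 0
image of x^6: 0
image of x^7: 0
each image's coordinates form column j of the matrix


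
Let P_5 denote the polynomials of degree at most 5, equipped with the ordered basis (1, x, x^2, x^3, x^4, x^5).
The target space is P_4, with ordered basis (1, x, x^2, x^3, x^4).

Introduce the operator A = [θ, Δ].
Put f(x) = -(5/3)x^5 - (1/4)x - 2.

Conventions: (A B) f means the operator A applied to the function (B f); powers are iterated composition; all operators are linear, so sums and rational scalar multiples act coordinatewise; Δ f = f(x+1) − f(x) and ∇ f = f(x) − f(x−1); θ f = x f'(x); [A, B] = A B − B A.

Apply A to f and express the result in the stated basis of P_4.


g(x) = (25/3)x^4 + (100/3)x^3 + 50x^2 + (100/3)x + 103/12

Δ f = -(25/3)x^4 - (50/3)x^3 - (50/3)x^2 - (25/3)x - 23/12
θ Δ f = -(100/3)x^4 - 50x^3 - (100/3)x^2 - (25/3)x
θ f = -(25/3)x^5 - (1/4)x
Δ θ f = -(125/3)x^4 - (250/3)x^3 - (250/3)x^2 - (125/3)x - 103/12
[θ, Δ] f = (25/3)x^4 + (100/3)x^3 + 50x^2 + (100/3)x + 103/12


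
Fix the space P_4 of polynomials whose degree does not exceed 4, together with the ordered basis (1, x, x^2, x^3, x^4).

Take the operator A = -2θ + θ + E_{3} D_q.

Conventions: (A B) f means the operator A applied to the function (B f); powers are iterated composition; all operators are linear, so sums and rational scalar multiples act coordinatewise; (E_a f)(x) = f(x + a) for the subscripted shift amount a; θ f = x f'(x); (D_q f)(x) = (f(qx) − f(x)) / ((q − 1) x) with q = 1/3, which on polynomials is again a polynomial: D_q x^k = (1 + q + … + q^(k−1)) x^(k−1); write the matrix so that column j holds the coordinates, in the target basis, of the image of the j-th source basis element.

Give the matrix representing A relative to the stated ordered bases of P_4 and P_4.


image of 1: 0
image of x: -x + 1
image of x^2: -2x^2 + (4/3)x + 4
image of x^3: -3x^3 + (13/9)x^2 + (26/3)x + 13
image of x^4: -4x^4 + (40/27)x^3 + (40/3)x^2 + 40x + 40
each image's coordinates form column j of the matrix

the matrix is [[0, 1, 4, 13, 40]; [0, -1, 4/3, 26/3, 40]; [0, 0, -2, 13/9, 40/3]; [0, 0, 0, -3, 40/27]; [0, 0, 0, 0, -4]] (rows listed top to bottom)


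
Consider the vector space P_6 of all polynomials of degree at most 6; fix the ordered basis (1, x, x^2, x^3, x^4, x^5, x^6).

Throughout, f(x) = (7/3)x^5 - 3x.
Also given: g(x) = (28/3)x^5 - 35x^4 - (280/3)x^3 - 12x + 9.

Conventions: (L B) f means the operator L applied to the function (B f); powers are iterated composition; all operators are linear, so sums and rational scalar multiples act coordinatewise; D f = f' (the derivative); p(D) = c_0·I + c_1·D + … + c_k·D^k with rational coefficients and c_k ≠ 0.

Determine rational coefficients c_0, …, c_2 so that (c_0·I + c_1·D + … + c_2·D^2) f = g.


D^0 f = (7/3)x^5 - 3x
D^1 f = (35/3)x^4 - 3
D^2 f = (140/3)x^3
matching coefficients of g against c_0 f + c_1 Df + … from the top degree down determines the c_i
solution: c_0 = 4, c_1 = -3, c_2 = -2

c_0 = 4, c_1 = -3, c_2 = -2


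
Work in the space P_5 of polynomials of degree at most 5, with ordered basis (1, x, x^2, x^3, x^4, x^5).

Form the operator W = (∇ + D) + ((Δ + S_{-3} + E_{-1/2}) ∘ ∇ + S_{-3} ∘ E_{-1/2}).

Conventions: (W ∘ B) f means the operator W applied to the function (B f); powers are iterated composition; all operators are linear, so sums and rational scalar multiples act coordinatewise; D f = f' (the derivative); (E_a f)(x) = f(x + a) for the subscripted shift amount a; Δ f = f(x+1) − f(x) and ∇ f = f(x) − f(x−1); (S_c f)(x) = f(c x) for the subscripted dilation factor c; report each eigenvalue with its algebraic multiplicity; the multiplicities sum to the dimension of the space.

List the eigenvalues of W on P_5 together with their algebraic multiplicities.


λ = -243 (multiplicity 1), λ = -27 (multiplicity 1), λ = -3 (multiplicity 1), λ = 1 (multiplicity 1), λ = 9 (multiplicity 1), λ = 81 (multiplicity 1)

image of 1: 1
image of x: -3x + 7/2
image of x^2: 9x^2 + 3x - 7/4
image of x^3: -27x^3 + (45/2)x^2 + (15/4)x + 41/8
image of x^4: 81x^4 - 42x^3 - (93/2)x^2 + (13/2)x - 79/16
image of x^5: -243x^5 + (435/2)x^4 + (385/2)x^3 + (485/4)x^2 - (95/16)x + 305/32
the matrix is upper triangular; its diagonal is (1, -3, 9, -27, 81, -243)
for a triangular matrix the eigenvalues are the diagonal entries, with algebraic multiplicity their repetition count


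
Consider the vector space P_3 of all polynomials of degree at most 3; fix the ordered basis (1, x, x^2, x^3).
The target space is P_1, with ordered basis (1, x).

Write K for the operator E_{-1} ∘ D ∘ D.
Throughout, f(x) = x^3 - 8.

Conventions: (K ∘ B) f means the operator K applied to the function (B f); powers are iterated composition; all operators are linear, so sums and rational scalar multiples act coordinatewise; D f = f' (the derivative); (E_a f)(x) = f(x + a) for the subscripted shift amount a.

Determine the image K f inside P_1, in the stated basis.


D f = 3x^2
D D f = 6x
E_{-1} (D ∘ D) f = 6x - 6

the result is g(x) = 6x - 6


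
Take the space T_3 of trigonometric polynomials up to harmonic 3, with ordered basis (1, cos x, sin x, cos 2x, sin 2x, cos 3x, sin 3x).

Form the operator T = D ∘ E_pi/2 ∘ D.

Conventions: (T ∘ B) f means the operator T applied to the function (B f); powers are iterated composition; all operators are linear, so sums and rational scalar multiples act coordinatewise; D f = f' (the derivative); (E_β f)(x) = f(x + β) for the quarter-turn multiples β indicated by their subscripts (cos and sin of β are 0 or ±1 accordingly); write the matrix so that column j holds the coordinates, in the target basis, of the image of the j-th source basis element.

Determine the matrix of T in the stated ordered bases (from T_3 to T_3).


the matrix is [[0, 0, 0, 0, 0, 0, 0]; [0, 0, -1, 0, 0, 0, 0]; [0, 1, 0, 0, 0, 0, 0]; [0, 0, 0, 4, 0, 0, 0]; [0, 0, 0, 0, 4, 0, 0]; [0, 0, 0, 0, 0, 0, 9]; [0, 0, 0, 0, 0, -9, 0]] (rows listed top to bottom)

image of 1: 0
image of cos x: sin x
image of sin x: -cos x
image of cos 2x: 4cos 2x
image of sin 2x: 4sin 2x
image of cos 3x: -9sin 3x
image of sin 3x: 9cos 3x
each image's coordinates form column j of the matrix


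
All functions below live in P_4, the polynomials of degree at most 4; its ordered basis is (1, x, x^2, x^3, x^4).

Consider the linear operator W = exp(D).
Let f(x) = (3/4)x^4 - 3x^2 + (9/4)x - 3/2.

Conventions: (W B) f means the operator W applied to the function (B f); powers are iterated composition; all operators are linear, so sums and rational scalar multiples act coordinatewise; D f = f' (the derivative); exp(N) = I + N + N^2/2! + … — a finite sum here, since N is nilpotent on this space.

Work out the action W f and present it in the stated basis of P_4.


the result is g(x) = (3/4)x^4 + 3x^3 + (3/2)x^2 - (3/4)x - 3/2

order-1 term: 3x^3 - 6x + 9/4
order-2 term: (9/2)x^2 - 3
order-3 term: 3x
order-4 term: 3/4
the series for exp(D) f terminates at order 4
exp(D) f = (3/4)x^4 + 3x^3 + (3/2)x^2 - (3/4)x - 3/2


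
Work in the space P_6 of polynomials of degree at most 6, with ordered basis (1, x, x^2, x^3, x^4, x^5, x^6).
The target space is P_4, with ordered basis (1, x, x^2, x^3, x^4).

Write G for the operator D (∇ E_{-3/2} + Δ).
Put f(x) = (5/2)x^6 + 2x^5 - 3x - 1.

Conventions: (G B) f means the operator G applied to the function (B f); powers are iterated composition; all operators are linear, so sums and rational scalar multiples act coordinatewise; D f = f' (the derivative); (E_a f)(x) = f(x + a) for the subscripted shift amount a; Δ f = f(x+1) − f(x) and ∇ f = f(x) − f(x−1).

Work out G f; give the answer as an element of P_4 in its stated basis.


the result is g(x) = 150x^4 - 370x^3 + (3615/2)x^2 - 1945x + 16575/16

E_{-3/2} f = (5/2)x^6 - (41/2)x^5 + (555/8)x^4 - (495/4)x^3 + (3915/32)x^2 - (2121/32)x + 2149/128
∇ E_{-3/2} f = 15x^5 - 140x^4 + (1065/2)x^3 - 1030x^2 + (16175/16)x - 1619/4
Δ f = 15x^5 + (95/2)x^4 + 70x^3 + (115/2)x^2 + 25x + 3/2
(∇ E_{-3/2} + Δ) f = 30x^5 - (185/2)x^4 + (1205/2)x^3 - (1945/2)x^2 + (16575/16)x - 1613/4
D (∇ E_{-3/2} + Δ) f = 150x^4 - 370x^3 + (3615/2)x^2 - 1945x + 16575/16


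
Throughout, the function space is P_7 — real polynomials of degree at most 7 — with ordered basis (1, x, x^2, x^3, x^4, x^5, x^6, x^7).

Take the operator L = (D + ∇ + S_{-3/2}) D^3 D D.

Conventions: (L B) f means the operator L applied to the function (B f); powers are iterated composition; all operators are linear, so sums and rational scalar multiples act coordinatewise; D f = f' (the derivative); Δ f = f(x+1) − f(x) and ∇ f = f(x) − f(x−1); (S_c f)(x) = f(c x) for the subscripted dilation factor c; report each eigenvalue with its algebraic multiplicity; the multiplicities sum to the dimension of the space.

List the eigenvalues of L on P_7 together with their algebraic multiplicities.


λ = 0 (multiplicity 8)

image of 1: 0
image of x: 0
image of x^2: 0
image of x^3: 0
image of x^4: 0
image of x^5: 120
image of x^6: -1080x + 1440
image of x^7: 5670x^2 + 10080x - 2520
the matrix is upper triangular; its diagonal is (0, 0, 0, 0, 0, 0, 0, 0)
for a triangular matrix the eigenvalues are the diagonal entries, with algebraic multiplicity their repetition count


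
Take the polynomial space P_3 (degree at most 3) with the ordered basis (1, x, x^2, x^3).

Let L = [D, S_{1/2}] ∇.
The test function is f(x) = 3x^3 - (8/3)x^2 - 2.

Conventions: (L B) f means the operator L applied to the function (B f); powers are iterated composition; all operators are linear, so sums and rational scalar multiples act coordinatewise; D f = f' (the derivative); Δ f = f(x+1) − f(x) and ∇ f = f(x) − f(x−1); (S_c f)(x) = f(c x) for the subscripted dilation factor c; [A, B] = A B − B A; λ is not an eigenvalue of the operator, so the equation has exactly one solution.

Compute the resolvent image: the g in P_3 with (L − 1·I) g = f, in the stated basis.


write g with unknown coordinates in the stated basis and equate coefficients in (L − 1·I) g = f
solving from the highest basis element down gives g = -3x^3 + (8/3)x^2 + (9/2)x - 31/6
check: L g = (9/2)x - 43/6
so L g − 1·g = 3x^3 - (8/3)x^2 - 2 = f ✓

the result is g(x) = -3x^3 + (8/3)x^2 + (9/2)x - 31/6


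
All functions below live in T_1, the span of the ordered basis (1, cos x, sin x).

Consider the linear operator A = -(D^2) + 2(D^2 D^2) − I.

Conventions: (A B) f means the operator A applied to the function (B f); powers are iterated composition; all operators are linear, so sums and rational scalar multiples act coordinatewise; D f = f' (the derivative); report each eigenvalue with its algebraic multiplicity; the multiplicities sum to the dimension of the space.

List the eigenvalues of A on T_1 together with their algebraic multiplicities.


image of 1: -1
image of cos x: 2cos x
image of sin x: 2sin x
the matrix is diagonal; its diagonal is (-1, 2, 2)
for a triangular matrix the eigenvalues are the diagonal entries, with algebraic multiplicity their repetition count

λ = -1 (multiplicity 1), λ = 2 (multiplicity 2)


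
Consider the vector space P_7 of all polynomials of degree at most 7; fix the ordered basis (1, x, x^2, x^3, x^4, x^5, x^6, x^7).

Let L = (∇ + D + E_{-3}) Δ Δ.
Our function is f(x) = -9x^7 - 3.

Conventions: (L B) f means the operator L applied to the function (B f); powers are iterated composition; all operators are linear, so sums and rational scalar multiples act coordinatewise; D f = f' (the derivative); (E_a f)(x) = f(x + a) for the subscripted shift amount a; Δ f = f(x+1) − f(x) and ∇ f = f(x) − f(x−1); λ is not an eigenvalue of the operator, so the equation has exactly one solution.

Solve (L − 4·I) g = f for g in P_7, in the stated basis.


g(x) = (9/4)x^7 + (189/8)x^5 + (7245/4)x^3 - 945x^2 + (137151/16)x - 1716

write g with unknown coordinates in the stated basis and equate coefficients in (L − 4·I) g = f
solving from the highest basis element down gives g = (9/4)x^7 + (189/8)x^5 + (7245/4)x^3 - 945x^2 + (137151/16)x - 1716
check: L g = (189/2)x^5 + 7245x^3 - 3780x^2 + (137151/4)x - 6867
so L g − 4·g = -9x^7 - 3 = f ✓


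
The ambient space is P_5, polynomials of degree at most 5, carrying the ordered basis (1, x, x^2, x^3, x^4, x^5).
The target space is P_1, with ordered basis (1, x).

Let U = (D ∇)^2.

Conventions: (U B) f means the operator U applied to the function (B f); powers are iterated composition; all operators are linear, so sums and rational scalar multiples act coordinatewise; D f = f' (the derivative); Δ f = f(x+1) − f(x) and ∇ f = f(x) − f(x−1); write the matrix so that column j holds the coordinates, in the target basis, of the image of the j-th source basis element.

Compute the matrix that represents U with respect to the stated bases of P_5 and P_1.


image of 1: 0
image of x: 0
image of x^2: 0
image of x^3: 0
image of x^4: 24
image of x^5: 120x - 120
each image's coordinates form column j of the matrix

the matrix is [[0, 0, 0, 0, 24, -120]; [0, 0, 0, 0, 0, 120]] (rows listed top to bottom)


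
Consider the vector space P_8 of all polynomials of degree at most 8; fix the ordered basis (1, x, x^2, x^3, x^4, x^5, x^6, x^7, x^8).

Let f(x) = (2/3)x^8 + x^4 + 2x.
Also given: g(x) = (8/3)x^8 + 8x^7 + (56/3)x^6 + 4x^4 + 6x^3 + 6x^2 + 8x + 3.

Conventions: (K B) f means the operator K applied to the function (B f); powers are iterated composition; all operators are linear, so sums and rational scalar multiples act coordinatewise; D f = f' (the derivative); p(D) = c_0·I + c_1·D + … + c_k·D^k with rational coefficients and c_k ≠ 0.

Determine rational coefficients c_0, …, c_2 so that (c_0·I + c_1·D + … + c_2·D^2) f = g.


D^0 f = (2/3)x^8 + x^4 + 2x
D^1 f = (16/3)x^7 + 4x^3 + 2
D^2 f = (112/3)x^6 + 12x^2
matching coefficients of g against c_0 f + c_1 Df + … from the top degree down determines the c_i
solution: c_0 = 4, c_1 = 3/2, c_2 = 1/2

p(D) = 4·I + (3/2)·D + (1/2)·D^2, i.e. c_0 = 4, c_1 = 3/2, c_2 = 1/2


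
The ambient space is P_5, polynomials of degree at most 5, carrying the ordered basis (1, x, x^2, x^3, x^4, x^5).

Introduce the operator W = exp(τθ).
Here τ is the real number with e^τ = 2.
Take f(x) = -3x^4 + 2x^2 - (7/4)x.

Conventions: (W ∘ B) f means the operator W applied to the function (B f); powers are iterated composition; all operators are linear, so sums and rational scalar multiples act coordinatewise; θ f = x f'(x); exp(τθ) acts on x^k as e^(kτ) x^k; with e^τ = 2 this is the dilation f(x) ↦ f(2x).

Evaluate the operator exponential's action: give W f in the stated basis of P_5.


the result is g(x) = -48x^4 + 8x^2 - (7/2)x

exp(τθ) x^k = e^(kτ) x^k; with e^τ = 2 this sends x^k to 2^k x^k
x ↦ 2 x
x^2 ↦ 4 x^2
x^4 ↦ 16 x^4
applying this coordinatewise to f: exp(τθ) f = -48x^4 + 8x^2 - (7/2)x


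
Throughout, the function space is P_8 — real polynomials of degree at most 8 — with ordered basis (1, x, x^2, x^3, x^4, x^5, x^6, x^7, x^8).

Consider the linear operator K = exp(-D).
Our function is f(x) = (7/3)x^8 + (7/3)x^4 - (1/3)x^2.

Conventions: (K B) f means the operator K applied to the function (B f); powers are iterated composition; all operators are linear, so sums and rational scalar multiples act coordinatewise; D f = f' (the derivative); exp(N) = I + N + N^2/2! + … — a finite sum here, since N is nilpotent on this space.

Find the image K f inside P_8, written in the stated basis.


g(x) = (7/3)x^8 - (56/3)x^7 + (196/3)x^6 - (392/3)x^5 + (497/3)x^4 - 140x^3 + 79x^2 - (82/3)x + 13/3

order-1 term: -(56/3)x^7 - (28/3)x^3 + (2/3)x
order-2 term: (196/3)x^6 + 14x^2 - 1/3
order-3 term: -(392/3)x^5 - (28/3)x
order-4 term: (490/3)x^4 + 7/3
order-5 term: -(392/3)x^3
order-6 term: (196/3)x^2
order-7 term: -(56/3)x
order-8 term: 7/3
the series for exp(-D) f terminates at order 8
exp(-D) f = (7/3)x^8 - (56/3)x^7 + (196/3)x^6 - (392/3)x^5 + (497/3)x^4 - 140x^3 + 79x^2 - (82/3)x + 13/3


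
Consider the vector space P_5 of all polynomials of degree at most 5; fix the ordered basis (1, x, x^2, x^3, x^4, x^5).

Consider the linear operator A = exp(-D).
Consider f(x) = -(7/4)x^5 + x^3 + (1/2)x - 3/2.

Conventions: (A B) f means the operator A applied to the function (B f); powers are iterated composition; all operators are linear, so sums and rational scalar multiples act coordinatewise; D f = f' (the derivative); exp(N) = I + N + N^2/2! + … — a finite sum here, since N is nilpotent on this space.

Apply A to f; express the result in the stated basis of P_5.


the result is g(x) = -(7/4)x^5 + (35/4)x^4 - (33/2)x^3 + (29/2)x^2 - (21/4)x - 5/4

order-1 term: (35/4)x^4 - 3x^2 - 1/2
order-2 term: -(35/2)x^3 + 3x
order-3 term: (35/2)x^2 - 1
order-4 term: -(35/4)x
order-5 term: 7/4
the series for exp(-D) f terminates at order 5
exp(-D) f = -(7/4)x^5 + (35/4)x^4 - (33/2)x^3 + (29/2)x^2 - (21/4)x - 5/4


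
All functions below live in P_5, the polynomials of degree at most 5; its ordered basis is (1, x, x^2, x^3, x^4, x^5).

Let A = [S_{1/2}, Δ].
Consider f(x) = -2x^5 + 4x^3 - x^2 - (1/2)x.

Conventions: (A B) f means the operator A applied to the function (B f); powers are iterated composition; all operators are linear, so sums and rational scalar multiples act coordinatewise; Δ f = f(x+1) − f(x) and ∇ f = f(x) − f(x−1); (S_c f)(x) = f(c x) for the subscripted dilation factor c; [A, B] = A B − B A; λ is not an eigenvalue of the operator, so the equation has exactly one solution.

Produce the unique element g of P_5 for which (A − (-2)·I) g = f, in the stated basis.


write g with unknown coordinates in the stated basis and equate coefficients in (A − (-2)·I) g = f
solving from the highest basis element down gives g = -x^5 + (5/64)x^4 + (1259/512)x^3 + (727/8192)x^2 - (18083/32768)x - 68599/131072
check: A g = -(5/32)x^4 - (235/256)x^3 - (4823/4096)x^2 + (9891/16384)x + 68599/65536
so A g − (-2)·g = -2x^5 + 4x^3 - x^2 - (1/2)x = f ✓

the result is g(x) = -x^5 + (5/64)x^4 + (1259/512)x^3 + (727/8192)x^2 - (18083/32768)x - 68599/131072


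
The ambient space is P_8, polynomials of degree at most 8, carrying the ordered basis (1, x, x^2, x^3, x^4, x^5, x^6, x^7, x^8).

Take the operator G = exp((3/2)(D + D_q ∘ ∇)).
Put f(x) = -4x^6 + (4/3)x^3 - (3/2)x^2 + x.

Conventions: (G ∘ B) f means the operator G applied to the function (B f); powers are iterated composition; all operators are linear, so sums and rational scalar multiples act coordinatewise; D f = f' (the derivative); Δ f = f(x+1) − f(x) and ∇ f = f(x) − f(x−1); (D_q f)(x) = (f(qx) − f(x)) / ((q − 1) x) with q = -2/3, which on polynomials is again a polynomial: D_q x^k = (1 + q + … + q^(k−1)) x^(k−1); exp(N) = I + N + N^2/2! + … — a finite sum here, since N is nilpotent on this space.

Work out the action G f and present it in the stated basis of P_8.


g(x) = -4x^6 - 36x^5 - (1435/9)x^4 - (1091/3)x^3 - (60439/108)x^2 - (87191/216)x - 69563/216

order-1 term: -36x^5 - (220/9)x^4 + (130/3)x^3 - (262/3)x^2 + (55/2)x - 45
order-2 term: -135x^4 - (415/3)x^3 + (13525/54)x^2 - (911/6)x - 3509/24
order-3 term: -270x^3 - (835/2)x^2 + (8540/27)x + 12101/108
order-4 term: -(1215/4)x^2 - (3315/8)x + 7865/72
order-5 term: -(729/4)x - 4905/16
order-6 term: -729/16
the series for exp((3/2)(D + D_q ∘ ∇)) f terminates at order 6
exp((3/2)(D + D_q ∘ ∇)) f = -4x^6 - 36x^5 - (1435/9)x^4 - (1091/3)x^3 - (60439/108)x^2 - (87191/216)x - 69563/216


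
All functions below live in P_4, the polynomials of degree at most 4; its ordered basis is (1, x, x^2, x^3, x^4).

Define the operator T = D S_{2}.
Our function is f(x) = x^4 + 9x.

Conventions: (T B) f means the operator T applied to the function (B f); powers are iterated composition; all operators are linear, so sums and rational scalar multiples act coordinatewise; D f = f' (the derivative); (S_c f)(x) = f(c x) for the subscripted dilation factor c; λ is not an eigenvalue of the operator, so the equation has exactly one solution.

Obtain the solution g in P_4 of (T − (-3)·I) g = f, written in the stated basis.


write g with unknown coordinates in the stated basis and equate coefficients in (T − (-3)·I) g = f
solving from the highest basis element down gives g = (1/3)x^4 - (64/9)x^3 + (512/9)x^2 - (4015/27)x + 8030/81
check: T g = (64/3)x^3 - (512/3)x^2 + (4096/9)x - 8030/27
so T g − (-3)·g = x^4 + 9x = f ✓

the result is g(x) = (1/3)x^4 - (64/9)x^3 + (512/9)x^2 - (4015/27)x + 8030/81


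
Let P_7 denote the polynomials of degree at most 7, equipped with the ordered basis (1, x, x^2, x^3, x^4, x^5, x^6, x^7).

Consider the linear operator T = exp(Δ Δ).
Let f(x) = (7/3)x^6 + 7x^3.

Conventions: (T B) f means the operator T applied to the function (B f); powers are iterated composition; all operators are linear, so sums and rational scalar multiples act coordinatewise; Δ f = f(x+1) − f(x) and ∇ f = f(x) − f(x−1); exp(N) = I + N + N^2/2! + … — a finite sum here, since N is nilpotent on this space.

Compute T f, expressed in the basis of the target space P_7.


order-1 term: 70x^4 + 280x^3 + 490x^2 + 462x + 560/3
order-2 term: 420x^2 + 1680x + 1820
order-3 term: 280
the series for exp(Δ Δ) f terminates at order 3
exp(Δ Δ) f = (7/3)x^6 + 70x^4 + 287x^3 + 910x^2 + 2142x + 6860/3

the result is g(x) = (7/3)x^6 + 70x^4 + 287x^3 + 910x^2 + 2142x + 6860/3


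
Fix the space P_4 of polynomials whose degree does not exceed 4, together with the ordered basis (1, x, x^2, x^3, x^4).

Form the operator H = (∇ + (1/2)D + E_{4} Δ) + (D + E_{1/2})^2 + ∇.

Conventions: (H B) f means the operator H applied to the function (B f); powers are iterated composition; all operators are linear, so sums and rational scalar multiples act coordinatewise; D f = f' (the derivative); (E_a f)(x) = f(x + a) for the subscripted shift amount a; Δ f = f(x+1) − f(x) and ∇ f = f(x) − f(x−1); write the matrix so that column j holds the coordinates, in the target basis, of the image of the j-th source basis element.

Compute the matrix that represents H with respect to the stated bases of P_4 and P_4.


the matrix is [[1, 13/2, 12, 131/2, 369]; [0, 1, 13, 36, 262]; [0, 0, 1, 39/2, 72]; [0, 0, 0, 1, 26]; [0, 0, 0, 0, 1]] (rows listed top to bottom)

image of 1: 1
image of x: x + 13/2
image of x^2: x^2 + 13x + 12
image of x^3: x^3 + (39/2)x^2 + 36x + 131/2
image of x^4: x^4 + 26x^3 + 72x^2 + 262x + 369
each image's coordinates form column j of the matrix


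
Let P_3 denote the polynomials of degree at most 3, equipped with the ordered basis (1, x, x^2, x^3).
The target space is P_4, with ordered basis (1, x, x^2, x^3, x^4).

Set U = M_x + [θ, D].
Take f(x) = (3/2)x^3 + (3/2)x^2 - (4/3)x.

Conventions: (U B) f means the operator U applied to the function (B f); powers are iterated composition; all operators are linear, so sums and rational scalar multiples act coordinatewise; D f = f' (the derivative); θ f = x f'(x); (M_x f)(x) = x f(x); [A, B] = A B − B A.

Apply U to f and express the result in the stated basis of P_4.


M_x f = (3/2)x^4 + (3/2)x^3 - (4/3)x^2
D f = (9/2)x^2 + 3x - 4/3
θ D f = 9x^2 + 3x
θ f = (9/2)x^3 + 3x^2 - (4/3)x
D θ f = (27/2)x^2 + 6x - 4/3
[θ, D] f = -(9/2)x^2 - 3x + 4/3
(M_x + [θ, D]) f = (3/2)x^4 + (3/2)x^3 - (35/6)x^2 - 3x + 4/3

the result is g(x) = (3/2)x^4 + (3/2)x^3 - (35/6)x^2 - 3x + 4/3


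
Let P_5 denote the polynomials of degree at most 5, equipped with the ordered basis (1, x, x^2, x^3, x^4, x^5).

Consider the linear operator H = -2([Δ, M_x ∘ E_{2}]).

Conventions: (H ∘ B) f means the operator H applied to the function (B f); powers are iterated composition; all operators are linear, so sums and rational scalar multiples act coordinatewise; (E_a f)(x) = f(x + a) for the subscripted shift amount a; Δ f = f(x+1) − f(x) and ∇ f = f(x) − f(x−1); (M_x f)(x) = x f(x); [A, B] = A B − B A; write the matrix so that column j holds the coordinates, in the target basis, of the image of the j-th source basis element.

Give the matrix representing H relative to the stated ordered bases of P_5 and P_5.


image of 1: -2
image of x: -2x - 6
image of x^2: -2x^2 - 12x - 18
image of x^3: -2x^3 - 18x^2 - 54x - 54
image of x^4: -2x^4 - 24x^3 - 108x^2 - 216x - 162
image of x^5: -2x^5 - 30x^4 - 180x^3 - 540x^2 - 810x - 486
each image's coordinates form column j of the matrix

the matrix is [[-2, -6, -18, -54, -162, -486]; [0, -2, -12, -54, -216, -810]; [0, 0, -2, -18, -108, -540]; [0, 0, 0, -2, -24, -180]; [0, 0, 0, 0, -2, -30]; [0, 0, 0, 0, 0, -2]] (rows listed top to bottom)


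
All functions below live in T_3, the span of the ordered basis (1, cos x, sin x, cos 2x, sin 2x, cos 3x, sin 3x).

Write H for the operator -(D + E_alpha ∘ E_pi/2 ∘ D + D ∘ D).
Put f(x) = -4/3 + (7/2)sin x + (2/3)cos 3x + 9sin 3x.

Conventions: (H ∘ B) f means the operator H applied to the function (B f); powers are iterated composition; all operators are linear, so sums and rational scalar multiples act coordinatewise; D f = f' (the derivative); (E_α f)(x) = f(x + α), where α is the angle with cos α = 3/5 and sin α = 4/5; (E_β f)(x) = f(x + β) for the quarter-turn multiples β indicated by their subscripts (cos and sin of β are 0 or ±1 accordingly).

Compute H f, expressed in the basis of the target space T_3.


D f = (7/2)cos x + 27cos 3x - 2sin 3x
D f = (7/2)cos x + 27cos 3x - 2sin 3x
E_pi/2 D f = -(7/2)sin x + 2cos 3x + 27sin 3x
E_alpha E_pi/2 D f = -(14/5)cos x - (21/10)sin x + (954/125)cos 3x - (3247/125)sin 3x
D f = (7/2)cos x + 27cos 3x - 2sin 3x
D D f = -(7/2)sin x - 6cos 3x - 81sin 3x
(D + E_alpha ∘ E_pi/2 ∘ D + D ∘ D) f = (7/10)cos x - (28/5)sin x + (3579/125)cos 3x - (13622/125)sin 3x
(-(D + E_alpha ∘ E_pi/2 ∘ D + D ∘ D)) f = -(7/10)cos x + (28/5)sin x - (3579/125)cos 3x + (13622/125)sin 3x

the result is g(x) = -(7/10)cos x + (28/5)sin x - (3579/125)cos 3x + (13622/125)sin 3x


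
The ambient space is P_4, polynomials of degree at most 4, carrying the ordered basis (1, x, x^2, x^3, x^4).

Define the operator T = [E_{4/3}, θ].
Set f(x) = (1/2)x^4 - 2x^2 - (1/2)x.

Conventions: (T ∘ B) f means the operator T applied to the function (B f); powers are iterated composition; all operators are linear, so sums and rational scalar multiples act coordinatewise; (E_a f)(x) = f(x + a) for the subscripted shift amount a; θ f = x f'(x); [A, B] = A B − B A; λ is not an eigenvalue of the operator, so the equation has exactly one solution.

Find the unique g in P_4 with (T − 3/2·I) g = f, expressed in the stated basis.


write g with unknown coordinates in the stated basis and equate coefficients in (T − 3/2·I) g = f
solving from the highest basis element down gives g = -(1/3)x^4 - (32/27)x^3 - (532/81)x^2 - (19021/729)x - 309608/6561
check: T g = -(16/9)x^3 - (320/27)x^2 - (9632/243)x - 154804/2187
so T g − 3/2·g = (1/2)x^4 - 2x^2 - (1/2)x = f ✓

g(x) = -(1/3)x^4 - (32/27)x^3 - (532/81)x^2 - (19021/729)x - 309608/6561


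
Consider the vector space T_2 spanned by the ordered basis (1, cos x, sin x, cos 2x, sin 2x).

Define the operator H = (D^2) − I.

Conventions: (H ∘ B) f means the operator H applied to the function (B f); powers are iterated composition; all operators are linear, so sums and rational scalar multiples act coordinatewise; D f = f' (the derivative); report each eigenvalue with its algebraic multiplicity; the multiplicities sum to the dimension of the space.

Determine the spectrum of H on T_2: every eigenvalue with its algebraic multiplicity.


λ = -5 (multiplicity 2), λ = -2 (multiplicity 2), λ = -1 (multiplicity 1)

image of 1: -1
image of cos x: -2cos x
image of sin x: -2sin x
image of cos 2x: -5cos 2x
image of sin 2x: -5sin 2x
the matrix is diagonal; its diagonal is (-1, -2, -2, -5, -5)
for a triangular matrix the eigenvalues are the diagonal entries, with algebraic multiplicity their repetition count
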